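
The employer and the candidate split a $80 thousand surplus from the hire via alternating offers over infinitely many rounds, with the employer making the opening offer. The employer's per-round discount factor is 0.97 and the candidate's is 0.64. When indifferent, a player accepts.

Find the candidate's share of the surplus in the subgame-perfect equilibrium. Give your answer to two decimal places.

4.05

Let x be the employer's share when the employer proposes and y be the candidate's share when the candidate proposes.
The candidate accepts iff offered ≥ 0.64·y, so x = 80 − 0.64y. Symmetrically y = 80 − 0.97x.
Substituting: x = 80 − 0.64(80 − 0.97x), giving x(1 − 0.97·0.64) = 80(1 − 0.64).
So x = 80 × 0.36 / 0.3792 ≈ 75.9494, and the candidate receives 80 − x ≈ 4.0506.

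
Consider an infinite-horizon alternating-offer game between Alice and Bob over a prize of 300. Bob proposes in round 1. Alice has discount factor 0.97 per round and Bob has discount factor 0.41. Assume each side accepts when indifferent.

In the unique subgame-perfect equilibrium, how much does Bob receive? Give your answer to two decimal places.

In a stationary SPE each proposer offers the other exactly their discounted continuation value.
If Bob keeps x when proposing and Alice keeps y when proposing, then x = 300 − 0.97y and y = 300 − 0.41x.
Solving: x = 300(1 − 0.97) / (1 − 0.41·0.97) = 9 / 0.6023 ≈ 14.9427.
Alice gets 300 − 14.9427 ≈ 285.0573.

14.94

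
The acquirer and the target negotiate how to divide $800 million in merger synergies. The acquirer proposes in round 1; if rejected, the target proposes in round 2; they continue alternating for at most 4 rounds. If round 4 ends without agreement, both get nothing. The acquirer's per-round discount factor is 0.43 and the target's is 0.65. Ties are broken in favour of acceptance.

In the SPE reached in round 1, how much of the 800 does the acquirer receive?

358.26

By backward induction:
Round 4 (the target proposes): rejection yields 0 for the acquirer; the target offers 0 and keeps 800.
Round 3 (the acquirer proposes): the target can get 800 next round, worth 0.65 × 800 = 520 now; the acquirer offers that and keeps 280.
Round 2 (the target proposes): the acquirer can get 280 next round, worth 0.43 × 280 = 120.4 now; the target offers that and keeps 679.6.
Round 1 (the acquirer proposes): the target can get 679.6 next round, worth 0.65 × 679.6 = 441.74 now, so the acquirer offers 441.74, keeping 358.26.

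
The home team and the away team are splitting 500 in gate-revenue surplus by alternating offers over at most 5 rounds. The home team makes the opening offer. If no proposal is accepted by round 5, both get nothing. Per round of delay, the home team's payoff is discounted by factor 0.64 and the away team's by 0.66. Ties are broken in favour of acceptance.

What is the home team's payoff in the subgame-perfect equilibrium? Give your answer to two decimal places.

331.02

Round 5 (the home team proposes): the away team will accept anything ≥ 0, so the home team offers 0 and keeps 500.
Round 4 (the away team proposes): the home team can get 500 next round, worth 0.64 × 500 = 320 now; the away team offers that and keeps 180.
Round 3 (the home team proposes): the away team can get 180 next round, worth 0.66 × 180 = 118.8 now, so the home team offers 118.8, keeping 381.2.
Round 2 (the away team proposes): the home team can get 381.2 next round, worth 0.64 × 381.2 = 243.968 now, so the away team offers 243.968, keeping 256.032.
Round 1 (the home team proposes): the away team can get 256.032 next round, worth 0.66 × 256.032 = 168.98112 now; the home team offers that and keeps 331.01888.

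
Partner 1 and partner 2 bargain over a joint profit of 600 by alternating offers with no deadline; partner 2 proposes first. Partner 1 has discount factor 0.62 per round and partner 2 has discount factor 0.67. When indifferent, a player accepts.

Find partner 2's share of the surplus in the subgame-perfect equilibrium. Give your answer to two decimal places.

In a stationary SPE each proposer offers the other exactly their discounted continuation value.
If partner 2 keeps x when proposing and partner 1 keeps y when proposing, then x = 600 − 0.62y and y = 600 − 0.67x.
Solving: x = 600(1 − 0.62) / (1 − 0.67·0.62) = 228 / 0.5846 ≈ 390.0103.
Partner 1 gets 600 − 390.0103 ≈ 209.9897.

390.01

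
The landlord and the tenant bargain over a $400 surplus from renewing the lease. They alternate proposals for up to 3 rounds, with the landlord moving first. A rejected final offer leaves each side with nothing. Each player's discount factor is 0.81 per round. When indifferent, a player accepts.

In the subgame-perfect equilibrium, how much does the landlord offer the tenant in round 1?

Solve by backward induction from round 3.
Round 3 (the landlord proposes): rejection yields 0 for the tenant; the landlord offers 0 and keeps 400.
Round 2 (the tenant proposes): the landlord can get 400 next round, worth 0.81 × 400 = 324 now. The tenant offers 324 and keeps 400 − 324 = 76.
Round 1 (the landlord proposes): the tenant can get 76 next round, worth 0.81 × 76 = 61.56 now. The landlord offers 61.56 and keeps 400 − 61.56 = 338.44.

61.56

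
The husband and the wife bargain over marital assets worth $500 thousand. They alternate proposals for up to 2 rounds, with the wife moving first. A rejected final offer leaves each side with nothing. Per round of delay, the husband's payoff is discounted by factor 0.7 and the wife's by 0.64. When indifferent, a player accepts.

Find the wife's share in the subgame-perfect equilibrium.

150

Solve by backward induction from round 2.
Round 2 (the husband proposes): the wife will accept anything ≥ 0, so the husband offers 0 and keeps 500.
Round 1 (the wife proposes): the husband can get 500 next round, worth 0.7 × 500 = 350 now; the wife offers that and keeps 150.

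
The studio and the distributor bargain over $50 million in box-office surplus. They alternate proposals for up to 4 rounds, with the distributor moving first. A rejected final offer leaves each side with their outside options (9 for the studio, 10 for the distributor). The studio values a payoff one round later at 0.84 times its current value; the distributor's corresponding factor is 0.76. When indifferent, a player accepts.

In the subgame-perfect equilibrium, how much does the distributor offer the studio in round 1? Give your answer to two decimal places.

Work backward from the last round.
Round 4 (the studio proposes): the distributor gets 10 if talks fail, so the studio offers 10 and keeps 40.
Round 3 (the distributor proposes): the studio can get 40 next round, worth 0.84 × 40 = 33.6 now, so the distributor offers 33.6, keeping 16.4.
Round 2 (the studio proposes): the distributor can get 16.4 next round, worth 0.76 × 16.4 = 12.464 now, so the studio offers 12.464, keeping 37.536.
Round 1 (the distributor proposes): the studio can get 37.536 next round, worth 0.84 × 37.536 = 31.53024 now; the distributor offers that and keeps 18.46976.

31.53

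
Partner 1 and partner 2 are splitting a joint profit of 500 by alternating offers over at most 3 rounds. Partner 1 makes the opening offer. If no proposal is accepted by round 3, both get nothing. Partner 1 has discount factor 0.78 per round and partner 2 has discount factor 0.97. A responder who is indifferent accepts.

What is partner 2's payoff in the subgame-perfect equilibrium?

Round 3 (partner 1 proposes): rejection yields 0 for partner 2; partner 1 offers 0 and keeps 500.
Round 2 (partner 2 proposes): partner 1 can get 500 next round, worth 0.78 × 500 = 390 now; partner 2 offers that and keeps 110.
Round 1 (partner 1 proposes): partner 2 can get 110 next round, worth 0.97 × 110 = 106.7 now, so partner 1 offers 106.7, keeping 393.3.

106.7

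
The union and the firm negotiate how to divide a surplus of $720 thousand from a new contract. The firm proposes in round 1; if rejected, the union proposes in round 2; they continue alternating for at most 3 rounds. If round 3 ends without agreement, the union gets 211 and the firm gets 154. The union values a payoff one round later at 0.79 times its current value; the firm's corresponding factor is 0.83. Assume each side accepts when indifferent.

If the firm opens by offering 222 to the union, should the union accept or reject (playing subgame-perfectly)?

Round 3 (the firm proposes): the union gets 211 if talks fail, so the firm offers 211 and keeps 509.
Round 2 (the union proposes): the firm can get 509 next round, worth 0.83 × 509 = 422.47 now; the union offers that and keeps 297.53.
So by rejecting in round 1, the union gets 297.53 next round, worth 0.79 × 297.53 = 235.0487 now.
Offer 222 < 235.0487, so the union rejects.

Reject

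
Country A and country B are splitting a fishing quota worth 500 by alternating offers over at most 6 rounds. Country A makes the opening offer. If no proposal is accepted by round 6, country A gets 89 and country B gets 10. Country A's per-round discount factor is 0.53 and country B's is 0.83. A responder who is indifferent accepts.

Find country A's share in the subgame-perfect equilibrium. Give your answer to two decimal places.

153.13

By backward induction:
Round 6 (country B proposes): country A gets 89 if talks fail, so country B offers 89 and keeps 411.
Round 5 (country A proposes): country B can get 411 next round, worth 0.83 × 411 = 341.13 now. Country A offers 341.13 and keeps 500 − 341.13 = 158.87.
Round 4 (country B proposes): country A can get 158.87 next round, worth 0.53 × 158.87 = 84.2011 now, so country B offers 84.2011, keeping 415.7989.
Round 3 (country A proposes): country B can get 415.7989 next round, worth 0.83 × 415.7989 = 345.113087 now, so country A offers 345.113087, keeping 154.886913.
Round 2 (country B proposes): country A can get 154.886913 next round, worth 0.53 × 154.886913 = 82.09006389 now; country B offers that and keeps 417.90993611.
Round 1 (country A proposes): country B can get 417.90993611 next round, worth 0.83 × 417.90993611 = 346.8652469713 now, so country A offers 346.8652469713, keeping 153.1347530287.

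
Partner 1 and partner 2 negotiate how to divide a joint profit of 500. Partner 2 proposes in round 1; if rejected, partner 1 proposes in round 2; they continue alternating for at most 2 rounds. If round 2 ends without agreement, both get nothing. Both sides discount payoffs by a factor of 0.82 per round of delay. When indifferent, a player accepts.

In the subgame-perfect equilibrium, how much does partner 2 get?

Round 2 (partner 1 proposes): partner 2 will accept anything ≥ 0, so partner 1 offers 0 and keeps 500.
Round 1 (partner 2 proposes): partner 1 can get 500 next round, worth 0.82 × 500 = 410 now, so partner 2 offers 410, keeping 90.

90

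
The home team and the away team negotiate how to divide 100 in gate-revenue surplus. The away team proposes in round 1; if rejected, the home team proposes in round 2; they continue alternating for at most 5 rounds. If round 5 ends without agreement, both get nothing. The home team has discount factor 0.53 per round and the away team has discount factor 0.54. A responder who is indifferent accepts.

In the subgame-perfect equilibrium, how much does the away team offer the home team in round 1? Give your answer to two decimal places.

Solve by backward induction from round 5.
Round 5 (the away team proposes): the home team will accept anything ≥ 0, so the away team offers 0 and keeps 100.
Round 4 (the home team proposes): the away team can get 100 next round, worth 0.54 × 100 = 54 now. The home team offers 54 and keeps 100 − 54 = 46.
Round 3 (the away team proposes): the home team can get 46 next round, worth 0.53 × 46 = 24.38 now, so the away team offers 24.38, keeping 75.62.
Round 2 (the home team proposes): the away team can get 75.62 next round, worth 0.54 × 75.62 = 40.8348 now. The home team offers 40.8348 and keeps 100 − 40.8348 = 59.1652.
Round 1 (the away team proposes): the home team can get 59.1652 next round, worth 0.53 × 59.1652 = 31.357556 now; the away team offers that and keeps 68.642444.

31.36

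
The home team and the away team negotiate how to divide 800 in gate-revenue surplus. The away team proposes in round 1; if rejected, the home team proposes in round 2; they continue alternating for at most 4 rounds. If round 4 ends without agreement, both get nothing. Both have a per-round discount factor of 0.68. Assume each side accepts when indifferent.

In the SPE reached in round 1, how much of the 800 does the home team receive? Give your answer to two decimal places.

Work backward from the last round.
Round 4 (the home team proposes): rejection yields 0 for the away team; the home team offers 0 and keeps 800.
Round 3 (the away team proposes): the home team can get 800 next round, worth 0.68 × 800 = 544 now, so the away team offers 544, keeping 256.
Round 2 (the home team proposes): the away team can get 256 next round, worth 0.68 × 256 = 174.08 now. The home team offers 174.08 and keeps 800 − 174.08 = 625.92.
Round 1 (the away team proposes): the home team can get 625.92 next round, worth 0.68 × 625.92 = 425.6256 now. The away team offers 425.6256 and keeps 800 − 425.6256 = 374.3744.

425.63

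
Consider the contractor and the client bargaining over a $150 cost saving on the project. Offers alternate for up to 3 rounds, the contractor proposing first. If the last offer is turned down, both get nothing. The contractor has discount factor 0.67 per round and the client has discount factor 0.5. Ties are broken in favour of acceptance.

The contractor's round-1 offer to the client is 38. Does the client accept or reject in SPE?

Accept

Round 3 (the contractor proposes): rejection yields 0 for the client; the contractor offers 0 and keeps 150.
Round 2 (the client proposes): the contractor can get 150 next round, worth 0.67 × 150 = 100.5 now; the client offers that and keeps 49.5.
So by rejecting in round 1, the client gets 49.5 next round, worth 0.5 × 49.5 = 24.75 now.
Offer 38 ≥ 24.75, so the client accepts.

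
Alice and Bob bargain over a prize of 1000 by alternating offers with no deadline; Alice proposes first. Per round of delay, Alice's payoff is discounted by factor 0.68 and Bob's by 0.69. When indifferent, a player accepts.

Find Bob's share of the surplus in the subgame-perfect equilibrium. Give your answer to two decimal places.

415.98

Let x be Alice's share when Alice proposes and y be Bob's share when Bob proposes.
Bob accepts iff offered ≥ 0.69·y, so x = 1000 − 0.69y. Symmetrically y = 1000 − 0.68x.
Substituting: x = 1000 − 0.69(1000 − 0.68x), giving x(1 − 0.68·0.69) = 1000(1 − 0.69).
So x = 1000 × 0.31 / 0.5308 ≈ 584.0241, and Bob receives 1000 − x ≈ 415.9759.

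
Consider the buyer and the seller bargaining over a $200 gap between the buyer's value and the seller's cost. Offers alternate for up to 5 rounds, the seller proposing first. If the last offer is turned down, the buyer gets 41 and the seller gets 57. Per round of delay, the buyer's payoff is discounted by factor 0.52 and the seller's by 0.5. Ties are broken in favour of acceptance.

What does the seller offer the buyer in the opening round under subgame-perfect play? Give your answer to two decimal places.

68.29

Round 5 (the seller proposes): the buyer gets 41 if talks fail, so the seller offers 41 and keeps 159.
Round 4 (the buyer proposes): the seller can get 159 next round, worth 0.5 × 159 = 79.5 now; the buyer offers that and keeps 120.5.
Round 3 (the seller proposes): the buyer can get 120.5 next round, worth 0.52 × 120.5 = 62.66 now, so the seller offers 62.66, keeping 137.34.
Round 2 (the buyer proposes): the seller can get 137.34 next round, worth 0.5 × 137.34 = 68.67 now, so the buyer offers 68.67, keeping 131.33.
Round 1 (the seller proposes): the buyer can get 131.33 next round, worth 0.52 × 131.33 = 68.2916 now; the seller offers that and keeps 131.7084.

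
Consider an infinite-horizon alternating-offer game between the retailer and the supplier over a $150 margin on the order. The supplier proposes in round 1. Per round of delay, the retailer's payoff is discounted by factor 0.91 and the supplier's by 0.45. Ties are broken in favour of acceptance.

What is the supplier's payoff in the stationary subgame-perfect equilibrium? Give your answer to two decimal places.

22.86

Let x be the supplier's share when the supplier proposes and y be the retailer's share when the retailer proposes.
The retailer accepts iff offered ≥ 0.91·y, so x = 150 − 0.91y. Symmetrically y = 150 − 0.45x.
Substituting: x = 150 − 0.91(150 − 0.45x), giving x(1 − 0.45·0.91) = 150(1 − 0.91).
So x = 150 × 0.09 / 0.5905 ≈ 22.8620, and the retailer receives 150 − x ≈ 127.1380.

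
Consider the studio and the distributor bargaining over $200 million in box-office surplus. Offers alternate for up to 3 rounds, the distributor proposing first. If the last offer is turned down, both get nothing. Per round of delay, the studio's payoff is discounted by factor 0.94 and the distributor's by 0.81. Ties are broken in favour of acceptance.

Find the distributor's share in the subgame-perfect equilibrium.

164.28

Round 3 (the distributor proposes): the studio will accept anything ≥ 0, so the distributor offers 0 and keeps 200.
Round 2 (the studio proposes): the distributor can get 200 next round, worth 0.81 × 200 = 162 now. The studio offers 162 and keeps 200 − 162 = 38.
Round 1 (the distributor proposes): the studio can get 38 next round, worth 0.94 × 38 = 35.72 now. The distributor offers 35.72 and keeps 200 − 35.72 = 164.28.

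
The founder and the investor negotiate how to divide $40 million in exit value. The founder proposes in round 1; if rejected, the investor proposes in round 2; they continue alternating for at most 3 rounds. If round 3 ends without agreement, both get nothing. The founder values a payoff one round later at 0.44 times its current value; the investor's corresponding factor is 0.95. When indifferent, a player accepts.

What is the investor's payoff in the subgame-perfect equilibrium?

21.28

Round 3 (the founder proposes): rejection yields 0 for the investor; the founder offers 0 and keeps 40.
Round 2 (the investor proposes): the founder can get 40 next round, worth 0.44 × 40 = 17.6 now. The investor offers 17.6 and keeps 40 − 17.6 = 22.4.
Round 1 (the founder proposes): the investor can get 22.4 next round, worth 0.95 × 22.4 = 21.28 now, so the founder offers 21.28, keeping 18.72.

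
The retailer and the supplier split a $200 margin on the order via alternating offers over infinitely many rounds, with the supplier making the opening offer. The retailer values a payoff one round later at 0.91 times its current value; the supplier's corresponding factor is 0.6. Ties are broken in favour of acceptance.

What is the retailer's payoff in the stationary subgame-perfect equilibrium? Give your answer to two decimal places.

160.35

Let x be the supplier's share when the supplier proposes and y be the retailer's share when the retailer proposes.
The retailer accepts iff offered ≥ 0.91·y, so x = 200 − 0.91y. Symmetrically y = 200 − 0.6x.
Substituting: x = 200 − 0.91(200 − 0.6x), giving x(1 − 0.6·0.91) = 200(1 − 0.91).
So x = 200 × 0.09 / 0.454 ≈ 39.6476, and the retailer receives 200 − x ≈ 160.3524.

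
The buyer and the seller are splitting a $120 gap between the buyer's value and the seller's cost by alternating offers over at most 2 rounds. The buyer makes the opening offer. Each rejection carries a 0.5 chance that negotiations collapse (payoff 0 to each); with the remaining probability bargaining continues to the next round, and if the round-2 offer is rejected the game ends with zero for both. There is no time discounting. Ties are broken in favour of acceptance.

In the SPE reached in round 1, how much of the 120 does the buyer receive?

Round 2 (the seller proposes): the buyer will accept anything ≥ 0, so the seller offers 0 and keeps 120.
Round 1 (the buyer proposes): rejecting gives the seller an expected 0.5 × 120 = 60. The buyer offers 60 and keeps 120 − 60 = 60.

60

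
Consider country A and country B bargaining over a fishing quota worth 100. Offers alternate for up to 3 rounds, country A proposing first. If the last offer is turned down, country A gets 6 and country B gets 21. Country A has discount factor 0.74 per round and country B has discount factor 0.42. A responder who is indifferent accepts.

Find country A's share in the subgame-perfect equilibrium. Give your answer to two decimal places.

82.55

Round 3 (country A proposes): country B gets 21 if talks fail, so country A offers 21 and keeps 79.
Round 2 (country B proposes): country A can get 79 next round, worth 0.74 × 79 = 58.46 now, so country B offers 58.46, keeping 41.54.
Round 1 (country A proposes): country B can get 41.54 next round, worth 0.42 × 41.54 = 17.4468 now, so country A offers 17.4468, keeping 82.5532.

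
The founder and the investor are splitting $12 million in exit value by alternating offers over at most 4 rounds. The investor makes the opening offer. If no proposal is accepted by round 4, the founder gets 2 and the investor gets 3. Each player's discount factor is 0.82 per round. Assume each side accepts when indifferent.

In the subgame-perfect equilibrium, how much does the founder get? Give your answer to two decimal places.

6.73

Round 4 (the founder proposes): the investor gets 3 if talks fail, so the founder offers 3 and keeps 9.
Round 3 (the investor proposes): the founder can get 9 next round, worth 0.82 × 9 = 7.38 now. The investor offers 7.38 and keeps 12 − 7.38 = 4.62.
Round 2 (the founder proposes): the investor can get 4.62 next round, worth 0.82 × 4.62 = 3.7884 now, so the founder offers 3.7884, keeping 8.2116.
Round 1 (the investor proposes): the founder can get 8.2116 next round, worth 0.82 × 8.2116 = 6.733512 now; the investor offers that and keeps 5.266488.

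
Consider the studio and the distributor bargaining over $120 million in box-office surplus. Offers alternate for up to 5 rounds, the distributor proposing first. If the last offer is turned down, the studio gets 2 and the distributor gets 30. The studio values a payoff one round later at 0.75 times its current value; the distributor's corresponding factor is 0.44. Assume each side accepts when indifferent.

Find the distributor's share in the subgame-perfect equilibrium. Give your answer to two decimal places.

Round 5 (the distributor proposes): the studio gets 2 if talks fail, so the distributor offers 2 and keeps 118.
Round 4 (the studio proposes): the distributor can get 118 next round, worth 0.44 × 118 = 51.92 now; the studio offers that and keeps 68.08.
Round 3 (the distributor proposes): the studio can get 68.08 next round, worth 0.75 × 68.08 = 51.06 now, so the distributor offers 51.06, keeping 68.94.
Round 2 (the studio proposes): the distributor can get 68.94 next round, worth 0.44 × 68.94 = 30.3336 now. The studio offers 30.3336 and keeps 120 − 30.3336 = 89.6664.
Round 1 (the distributor proposes): the studio can get 89.6664 next round, worth 0.75 × 89.6664 = 67.2498 now. The distributor offers 67.2498 and keeps 120 − 67.2498 = 52.7502.

52.75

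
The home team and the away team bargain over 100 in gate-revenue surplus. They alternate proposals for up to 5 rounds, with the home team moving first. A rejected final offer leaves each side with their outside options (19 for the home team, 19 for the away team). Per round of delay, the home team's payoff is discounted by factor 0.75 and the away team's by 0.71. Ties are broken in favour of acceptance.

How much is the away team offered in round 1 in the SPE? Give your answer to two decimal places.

32.59

By backward induction:
Round 5 (the home team proposes): the away team gets 19 if talks fail, so the home team offers 19 and keeps 81.
Round 4 (the away team proposes): the home team can get 81 next round, worth 0.75 × 81 = 60.75 now. The away team offers 60.75 and keeps 100 − 60.75 = 39.25.
Round 3 (the home team proposes): the away team can get 39.25 next round, worth 0.71 × 39.25 = 27.8675 now, so the home team offers 27.8675, keeping 72.1325.
Round 2 (the away team proposes): the home team can get 72.1325 next round, worth 0.75 × 72.1325 = 54.099375 now. The away team offers 54.099375 and keeps 100 − 54.099375 = 45.900625.
Round 1 (the home team proposes): the away team can get 45.900625 next round, worth 0.71 × 45.900625 = 32.58944375 now; the home team offers that and keeps 67.41055625.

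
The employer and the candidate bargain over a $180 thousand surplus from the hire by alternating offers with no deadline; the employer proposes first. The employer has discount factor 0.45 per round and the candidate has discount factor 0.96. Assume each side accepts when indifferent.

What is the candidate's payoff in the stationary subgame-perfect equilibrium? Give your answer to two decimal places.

167.32

When the employer proposes, the candidate accepts any offer worth at least 0.96 times what the candidate would get by proposing next round; and vice versa.
This gives x = 180 − 0.96y and y = 180 − 0.45x, where x and y are each side's share when it proposes.
Hence (1 − 0.96·0.45)x = 180(1 − 0.96), i.e. 0.568·x = 7.2.
x ≈ 12.6761; the candidate's share is 180 − x ≈ 167.3239.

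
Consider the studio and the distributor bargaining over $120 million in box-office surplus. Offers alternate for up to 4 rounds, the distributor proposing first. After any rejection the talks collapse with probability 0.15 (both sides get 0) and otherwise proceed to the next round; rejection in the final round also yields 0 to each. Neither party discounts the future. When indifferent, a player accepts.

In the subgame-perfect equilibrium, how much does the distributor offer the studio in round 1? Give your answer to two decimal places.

Round 4 (the studio proposes): rejection yields 0 for the distributor; the studio offers 0 and keeps 120.
Round 3 (the distributor proposes): rejecting gives the studio an expected 0.85 × 120 = 102; the distributor offers that and keeps 18.
Round 2 (the studio proposes): rejecting gives the distributor an expected 0.85 × 18 = 15.3; the studio offers that and keeps 104.7.
Round 1 (the distributor proposes): rejecting gives the studio an expected 0.85 × 104.7 = 88.995; the distributor offers that and keeps 31.005.

89.00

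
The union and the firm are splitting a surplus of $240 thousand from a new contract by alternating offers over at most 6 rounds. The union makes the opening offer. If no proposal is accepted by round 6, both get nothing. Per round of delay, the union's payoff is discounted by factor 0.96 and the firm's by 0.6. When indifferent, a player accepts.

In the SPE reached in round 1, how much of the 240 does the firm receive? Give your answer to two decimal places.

56.85

Round 6 (the firm proposes): rejection yields 0 for the union; the firm offers 0 and keeps 240.
Round 5 (the union proposes): the firm can get 240 next round, worth 0.6 × 240 = 144 now. The union offers 144 and keeps 240 − 144 = 96.
Round 4 (the firm proposes): the union can get 96 next round, worth 0.96 × 96 = 92.16 now, so the firm offers 92.16, keeping 147.84.
Round 3 (the union proposes): the firm can get 147.84 next round, worth 0.6 × 147.84 = 88.704 now. The union offers 88.704 and keeps 240 − 88.704 = 151.296.
Round 2 (the firm proposes): the union can get 151.296 next round, worth 0.96 × 151.296 = 145.24416 now; the firm offers that and keeps 94.75584.
Round 1 (the union proposes): the firm can get 94.75584 next round, worth 0.6 × 94.75584 = 56.853504 now; the union offers that and keeps 183.146496.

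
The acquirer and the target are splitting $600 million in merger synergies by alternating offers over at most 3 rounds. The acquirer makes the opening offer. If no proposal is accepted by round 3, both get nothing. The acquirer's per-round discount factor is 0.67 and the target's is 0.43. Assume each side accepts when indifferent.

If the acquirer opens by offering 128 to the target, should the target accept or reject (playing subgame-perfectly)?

Accept

Round 3 (the acquirer proposes): rejection yields 0 for the target; the acquirer offers 0 and keeps 600.
Round 2 (the target proposes): the acquirer can get 600 next round, worth 0.67 × 600 = 402 now, so the target offers 402, keeping 198.
So by rejecting in round 1, the target gets 198 next round, worth 0.43 × 198 = 85.14 now.
Offer 128 ≥ 85.14, so the target accepts.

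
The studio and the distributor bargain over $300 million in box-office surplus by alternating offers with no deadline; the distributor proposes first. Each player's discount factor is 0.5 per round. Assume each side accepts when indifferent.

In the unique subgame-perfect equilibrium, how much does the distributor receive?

In a stationary SPE each proposer offers the other exactly their discounted continuation value.
If the distributor keeps x when proposing and the studio keeps y when proposing, then x = 300 − 0.5y and y = 300 − 0.5x.
Solving: x = 300(1 − 0.5) / (1 − 0.5·0.5) = 150 / 0.75 = 200.
The studio gets 300 − 200 = 100.

200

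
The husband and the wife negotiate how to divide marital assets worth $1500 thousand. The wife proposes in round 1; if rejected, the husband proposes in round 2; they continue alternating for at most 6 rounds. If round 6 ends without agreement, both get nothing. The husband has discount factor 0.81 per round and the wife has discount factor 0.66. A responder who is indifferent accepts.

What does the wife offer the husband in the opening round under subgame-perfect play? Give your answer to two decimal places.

Round 6 (the husband proposes): the wife will accept anything ≥ 0, so the husband offers 0 and keeps 1500.
Round 5 (the wife proposes): the husband can get 1500 next round, worth 0.81 × 1500 = 1215 now. The wife offers 1215 and keeps 1500 − 1215 = 285.
Round 4 (the husband proposes): the wife can get 285 next round, worth 0.66 × 285 = 188.1 now. The husband offers 188.1 and keeps 1500 − 188.1 = 1311.9.
Round 3 (the wife proposes): the husband can get 1311.9 next round, worth 0.81 × 1311.9 = 1062.639 now; the wife offers that and keeps 437.361.
Round 2 (the husband proposes): the wife can get 437.361 next round, worth 0.66 × 437.361 = 288.65826 now. The husband offers 288.65826 and keeps 1500 − 288.65826 = 1211.34174.
Round 1 (the wife proposes): the husband can get 1211.34174 next round, worth 0.81 × 1211.34174 = 981.1868094 now; the wife offers that and keeps 518.8131906.

981.19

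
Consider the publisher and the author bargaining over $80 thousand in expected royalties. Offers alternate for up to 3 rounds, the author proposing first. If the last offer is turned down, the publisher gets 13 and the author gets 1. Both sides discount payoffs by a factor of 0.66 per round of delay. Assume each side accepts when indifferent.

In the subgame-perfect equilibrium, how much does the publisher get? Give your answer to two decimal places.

23.61

Work backward from the last round.
Round 3 (the author proposes): the publisher gets 13 if talks fail, so the author offers 13 and keeps 67.
Round 2 (the publisher proposes): the author can get 67 next round, worth 0.66 × 67 = 44.22 now. The publisher offers 44.22 and keeps 80 − 44.22 = 35.78.
Round 1 (the author proposes): the publisher can get 35.78 next round, worth 0.66 × 35.78 = 23.6148 now, so the author offers 23.6148, keeping 56.3852.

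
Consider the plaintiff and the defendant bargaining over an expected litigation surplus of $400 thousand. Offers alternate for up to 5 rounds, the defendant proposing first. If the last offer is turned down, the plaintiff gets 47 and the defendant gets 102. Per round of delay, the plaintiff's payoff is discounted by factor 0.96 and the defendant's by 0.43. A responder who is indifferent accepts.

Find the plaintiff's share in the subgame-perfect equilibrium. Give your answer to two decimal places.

Round 5 (the defendant proposes): the plaintiff gets 47 if talks fail, so the defendant offers 47 and keeps 353.
Round 4 (the plaintiff proposes): the defendant can get 353 next round, worth 0.43 × 353 = 151.79 now. The plaintiff offers 151.79 and keeps 400 − 151.79 = 248.21.
Round 3 (the defendant proposes): the plaintiff can get 248.21 next round, worth 0.96 × 248.21 = 238.2816 now, so the defendant offers 238.2816, keeping 161.7184.
Round 2 (the plaintiff proposes): the defendant can get 161.7184 next round, worth 0.43 × 161.7184 = 69.538912 now; the plaintiff offers that and keeps 330.461088.
Round 1 (the defendant proposes): the plaintiff can get 330.461088 next round, worth 0.96 × 330.461088 = 317.24264448 now, so the defendant offers 317.24264448, keeping 82.75735552.

317.24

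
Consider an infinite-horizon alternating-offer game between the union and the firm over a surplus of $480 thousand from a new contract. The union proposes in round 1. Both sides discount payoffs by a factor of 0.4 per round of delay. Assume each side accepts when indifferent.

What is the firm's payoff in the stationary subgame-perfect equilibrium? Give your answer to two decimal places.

137.14

When the union proposes, the firm accepts any offer worth at least 0.4 times what the firm would get by proposing next round; and vice versa.
This gives x = 480 − 0.4y and y = 480 − 0.4x, where x and y are each side's share when it proposes.
Hence (1 − 0.4·0.4)x = 480(1 − 0.4), i.e. 0.84·x = 288.
x ≈ 342.8571; the firm's share is 480 − x ≈ 137.1429.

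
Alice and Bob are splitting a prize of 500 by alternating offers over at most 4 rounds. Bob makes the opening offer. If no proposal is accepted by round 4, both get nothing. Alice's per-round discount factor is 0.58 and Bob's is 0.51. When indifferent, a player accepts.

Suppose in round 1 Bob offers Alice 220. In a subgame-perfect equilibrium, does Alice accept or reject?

Work out Alice's continuation value if the offer is rejected.
Round 4 (Alice proposes): rejection yields 0 for Bob; Alice offers 0 and keeps 500.
Round 3 (Bob proposes): Alice can get 500 next round, worth 0.58 × 500 = 290 now; Bob offers that and keeps 210.
Round 2 (Alice proposes): Bob can get 210 next round, worth 0.51 × 210 = 107.1 now. Alice offers 107.1 and keeps 500 − 107.1 = 392.9.
So by rejecting in round 1, Alice gets 392.9 next round, worth 0.58 × 392.9 = 227.882 now.
Offer 220 < 227.882, so Alice rejects.

Reject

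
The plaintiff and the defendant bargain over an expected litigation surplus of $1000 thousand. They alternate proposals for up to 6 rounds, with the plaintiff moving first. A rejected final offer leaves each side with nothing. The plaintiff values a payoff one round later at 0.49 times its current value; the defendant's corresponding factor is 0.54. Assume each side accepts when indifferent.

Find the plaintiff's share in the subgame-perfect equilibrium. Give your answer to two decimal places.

Round 6 (the defendant proposes): the plaintiff will accept anything ≥ 0, so the defendant offers 0 and keeps 1000.
Round 5 (the plaintiff proposes): the defendant can get 1000 next round, worth 0.54 × 1000 = 540 now, so the plaintiff offers 540, keeping 460.
Round 4 (the defendant proposes): the plaintiff can get 460 next round, worth 0.49 × 460 = 225.4 now, so the defendant offers 225.4, keeping 774.6.
Round 3 (the plaintiff proposes): the defendant can get 774.6 next round, worth 0.54 × 774.6 = 418.284 now, so the plaintiff offers 418.284, keeping 581.716.
Round 2 (the defendant proposes): the plaintiff can get 581.716 next round, worth 0.49 × 581.716 = 285.04084 now. The defendant offers 285.04084 and keeps 1000 − 285.04084 = 714.95916.
Round 1 (the plaintiff proposes): the defendant can get 714.95916 next round, worth 0.54 × 714.95916 = 386.0779464 now. The plaintiff offers 386.0779464 and keeps 1000 − 386.0779464 = 613.9220536.

613.92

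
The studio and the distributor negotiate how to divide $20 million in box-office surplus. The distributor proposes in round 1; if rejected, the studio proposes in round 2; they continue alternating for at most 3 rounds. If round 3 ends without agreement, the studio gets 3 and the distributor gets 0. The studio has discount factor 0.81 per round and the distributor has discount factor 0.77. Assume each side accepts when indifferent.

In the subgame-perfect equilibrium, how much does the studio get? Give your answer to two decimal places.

5.60

Work backward from the last round.
Round 3 (the distributor proposes): the studio gets 3 if talks fail, so the distributor offers 3 and keeps 17.
Round 2 (the studio proposes): the distributor can get 17 next round, worth 0.77 × 17 = 13.09 now. The studio offers 13.09 and keeps 20 − 13.09 = 6.91.
Round 1 (the distributor proposes): the studio can get 6.91 next round, worth 0.81 × 6.91 = 5.5971 now, so the distributor offers 5.5971, keeping 14.4029.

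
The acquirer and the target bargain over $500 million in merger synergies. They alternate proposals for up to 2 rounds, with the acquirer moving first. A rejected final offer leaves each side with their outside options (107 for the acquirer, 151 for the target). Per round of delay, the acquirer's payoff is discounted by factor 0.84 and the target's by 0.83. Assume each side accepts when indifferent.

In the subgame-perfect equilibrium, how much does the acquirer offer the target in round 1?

326.19

Round 2 (the target proposes): the acquirer gets 107 if talks fail, so the target offers 107 and keeps 393.
Round 1 (the acquirer proposes): the target can get 393 next round, worth 0.83 × 393 = 326.19 now; the acquirer offers that and keeps 173.81.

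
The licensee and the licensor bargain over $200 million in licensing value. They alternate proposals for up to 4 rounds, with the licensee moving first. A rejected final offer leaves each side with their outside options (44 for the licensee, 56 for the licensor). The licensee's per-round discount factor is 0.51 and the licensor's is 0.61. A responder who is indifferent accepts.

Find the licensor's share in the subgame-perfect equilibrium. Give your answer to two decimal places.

89.38

Round 4 (the licensor proposes): the licensee gets 44 if talks fail, so the licensor offers 44 and keeps 156.
Round 3 (the licensee proposes): the licensor can get 156 next round, worth 0.61 × 156 = 95.16 now. The licensee offers 95.16 and keeps 200 − 95.16 = 104.84.
Round 2 (the licensor proposes): the licensee can get 104.84 next round, worth 0.51 × 104.84 = 53.4684 now. The licensor offers 53.4684 and keeps 200 − 53.4684 = 146.5316.
Round 1 (the licensee proposes): the licensor can get 146.5316 next round, worth 0.61 × 146.5316 = 89.384276 now; the licensee offers that and keeps 110.615724.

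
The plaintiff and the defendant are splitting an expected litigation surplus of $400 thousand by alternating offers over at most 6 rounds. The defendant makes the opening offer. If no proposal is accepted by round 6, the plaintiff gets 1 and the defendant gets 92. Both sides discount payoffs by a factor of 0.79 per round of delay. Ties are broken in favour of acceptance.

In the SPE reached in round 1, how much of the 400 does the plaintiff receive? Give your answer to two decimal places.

202.55

Round 6 (the plaintiff proposes): the defendant gets 92 if talks fail, so the plaintiff offers 92 and keeps 308.
Round 5 (the defendant proposes): the plaintiff can get 308 next round, worth 0.79 × 308 = 243.32 now; the defendant offers that and keeps 156.68.
Round 4 (the plaintiff proposes): the defendant can get 156.68 next round, worth 0.79 × 156.68 = 123.7772 now; the plaintiff offers that and keeps 276.2228.
Round 3 (the defendant proposes): the plaintiff can get 276.2228 next round, worth 0.79 × 276.2228 = 218.216012 now, so the defendant offers 218.216012, keeping 181.783988.
Round 2 (the plaintiff proposes): the defendant can get 181.783988 next round, worth 0.79 × 181.783988 = 143.60935052 now. The plaintiff offers 143.60935052 and keeps 400 − 143.60935052 = 256.39064948.
Round 1 (the defendant proposes): the plaintiff can get 256.39064948 next round, worth 0.79 × 256.39064948 = 202.5486130892 now, so the defendant offers 202.5486130892, keeping 197.4513869108.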